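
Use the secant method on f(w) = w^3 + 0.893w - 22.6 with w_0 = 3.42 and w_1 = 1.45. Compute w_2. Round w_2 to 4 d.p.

2.3790

f(w_0) = 20.455748, f(w_1) = -18.256525
w_2 = 1.450000 - (-18.256525)·(1.450000 - 3.420000)/(-18.256525 - (20.455748)) = 2.379043; f(w_2) = -7.010504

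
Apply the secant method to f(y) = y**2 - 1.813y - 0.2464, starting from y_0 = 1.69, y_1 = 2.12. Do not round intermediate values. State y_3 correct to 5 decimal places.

Secant update: y_(k+1) = y_k − f(y_k)·(y_k − y_(k-1))/(f(y_k) − f(y_(k-1))).
f(y_0) = -0.454270, f(y_1) = 0.404440
y_2 = 2.120000 - (0.404440)·(2.120000 - 1.690000)/(0.404440 - (-0.454270)) = 1.917476; f(y_2) = -0.046069
y_3 = 1.917476 - (-0.046069)·(1.917476 - 2.120000)/(-0.046069 - (0.404440)) = 1.938186; f(y_3) = -0.003765

1.93819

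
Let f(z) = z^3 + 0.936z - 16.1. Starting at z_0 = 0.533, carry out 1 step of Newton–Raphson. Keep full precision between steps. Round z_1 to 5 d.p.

9.17248

Newton update: z ← z − f(z)/f'(z).
f'(z) = 3z^2 + 0.936
z_0 = 0.533000: f = -15.449693, f' = 1.788267 → z_1 = 0.533000 - (-15.449693)/(1.788267) = 9.172478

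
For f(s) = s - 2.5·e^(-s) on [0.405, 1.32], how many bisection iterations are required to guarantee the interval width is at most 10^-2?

Initial width b − a = 1.32 − 0.405 = 0.915000.
After n steps the width is (b−a)/2^n; need (b−a)/2^n ≤ 10^-2.
So n ≥ log₂(0.915000/10^-2) = log₂(91.5000) ≈ 6.5157.
Hence n = 7.

7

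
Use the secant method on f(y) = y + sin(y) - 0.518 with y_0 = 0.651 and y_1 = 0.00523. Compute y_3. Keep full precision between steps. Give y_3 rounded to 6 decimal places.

0.260555

f(y_0) = 0.738982, f(y_1) = -0.507540
y_2 = 0.005230 - (-0.507540)·(0.005230 - 0.651000)/(-0.507540 - (0.738982)) = 0.268165; f(y_2) = 0.015127
y_3 = 0.268165 - (0.015127)·(0.268165 - 0.005230)/(0.015127 - (-0.507540)) = 0.260555; f(y_3) = 0.000172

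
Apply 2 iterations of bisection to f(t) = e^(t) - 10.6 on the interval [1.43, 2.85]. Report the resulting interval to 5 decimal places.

f(1.430000) = -6.421301, f(2.850000) = 6.687782 (opposite signs)
step 1: m = 2.140000, f(m) = -2.100562 < 0 → root in [2.140000, 2.850000]
step 2: m = 2.495000, f(m) = 1.521734 > 0 → root in [2.140000, 2.495000]

[2.14000, 2.49500]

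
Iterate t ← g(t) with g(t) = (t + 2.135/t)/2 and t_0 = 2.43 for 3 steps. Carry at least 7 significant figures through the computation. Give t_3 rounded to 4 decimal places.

1.4612

t_1 = g(2.430000) = 1.654300
t_2 = g(1.654300) = 1.472438
t_3 = g(1.472438) = 1.461207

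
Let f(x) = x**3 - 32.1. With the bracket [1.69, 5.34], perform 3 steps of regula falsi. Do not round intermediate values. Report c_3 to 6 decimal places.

2.982178

False-position update: c = (a·f(b) − b·f(a))/(f(b) − f(a)); replace the endpoint whose sign matches f(c).
f(1.690000) = -27.273191, f(5.340000) = 120.173304
step 1: c = 2.365141, f(c) = -18.869660 < 0 → new bracket [2.365141, 5.340000]
step 2: c = 2.768862, f(c) = -10.872253 < 0 → new bracket [2.768862, 5.340000]
step 3: c = 2.982178, f(c) = -5.578353 < 0 → new bracket [2.982178, 5.340000]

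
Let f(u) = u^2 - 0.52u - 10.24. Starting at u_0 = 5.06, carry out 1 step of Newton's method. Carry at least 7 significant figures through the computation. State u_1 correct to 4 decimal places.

3.7337

Newton update: u ← u − f(u)/f'(u).
f'(u) = 2u - 0.52
u_0 = 5.060000: f = 12.732400, f' = 9.600000 → u_1 = 5.060000 - (12.732400)/(9.600000) = 3.733708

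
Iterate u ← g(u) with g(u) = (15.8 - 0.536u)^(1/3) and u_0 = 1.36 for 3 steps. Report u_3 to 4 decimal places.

u_1 = g(1.360000) = 2.470099
u_2 = g(2.470099) = 2.437155
u_3 = g(2.437155) = 2.438145

2.4381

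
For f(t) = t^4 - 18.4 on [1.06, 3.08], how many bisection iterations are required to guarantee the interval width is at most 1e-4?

15

Initial width b − a = 3.08 − 1.06 = 2.020000.
After n steps the width is (b−a)/2^n; need (b−a)/2^n ≤ 1e-4.
So n ≥ log₂(2.020000/1e-4) = log₂(20200.0000) ≈ 14.3021.
Hence n = 15.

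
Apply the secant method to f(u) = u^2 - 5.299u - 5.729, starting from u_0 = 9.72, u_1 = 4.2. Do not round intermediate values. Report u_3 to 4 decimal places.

6.6052

f(u_0) = 37.243120, f(u_1) = -10.344800
u_2 = 4.200000 - (-10.344800)·(4.200000 - 9.720000)/(-10.344800 - (37.243120)) = 5.399954; f(u_2) = -5.183855
u_3 = 5.399954 - (-5.183855)·(5.399954 - 4.200000)/(-5.183855 - (-10.344800)) = 6.605234; f(u_3) = 2.898982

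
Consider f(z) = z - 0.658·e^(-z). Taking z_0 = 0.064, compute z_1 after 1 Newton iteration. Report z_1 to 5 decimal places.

0.40608

Newton update: z ← z − f(z)/f'(z).
f'(z) = 1 + 0.658·e^(-z)
z_0 = 0.064000: f = -0.553207, f' = 1.617207 → z_1 = 0.064000 - (-0.553207)/(1.617207) = 0.406076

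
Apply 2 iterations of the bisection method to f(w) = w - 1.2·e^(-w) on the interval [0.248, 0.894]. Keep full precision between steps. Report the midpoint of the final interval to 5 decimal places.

0.65175

f(0.248000) = -0.688432, f(0.894000) = 0.403180 (opposite signs)
step 1: m = 0.571000, f(m) = -0.106952 < 0 → root in [0.571000, 0.894000]
step 2: m = 0.732500, f(m) = 0.155653 > 0 → root in [0.571000, 0.732500]
Midpoint of [0.571000, 0.732500] = 0.651750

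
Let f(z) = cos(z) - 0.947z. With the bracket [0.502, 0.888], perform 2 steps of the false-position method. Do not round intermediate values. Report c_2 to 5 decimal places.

f(0.502000) = 0.401228, f(0.888000) = -0.209971
step 1: c = 0.755394, f(c) = 0.012644 > 0 → new bracket [0.755394, 0.888000]
step 2: c = 0.762925, f(c) = 0.000327 > 0 → new bracket [0.762925, 0.888000]

0.76293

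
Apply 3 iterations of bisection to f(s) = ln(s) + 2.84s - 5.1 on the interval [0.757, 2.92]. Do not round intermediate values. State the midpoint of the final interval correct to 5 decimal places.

1.70331

f(0.757000) = -3.228512, f(2.920000) = 4.264384 (opposite signs)
step 1: m = 1.838500, f(m) = 0.730290 > 0 → root in [0.757000, 1.838500]
step 2: m = 1.297750, f(m) = -1.153758 < 0 → root in [1.297750, 1.838500]
step 3: m = 1.568125, f(m) = -0.196644 < 0 → root in [1.568125, 1.838500]
Midpoint of [1.568125, 1.838500] = 1.703313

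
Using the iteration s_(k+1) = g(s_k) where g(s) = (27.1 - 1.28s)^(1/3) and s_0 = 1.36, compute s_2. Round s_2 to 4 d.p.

s_1 = g(1.360000) = 2.937955
s_2 = g(2.937955) = 2.857788

2.8578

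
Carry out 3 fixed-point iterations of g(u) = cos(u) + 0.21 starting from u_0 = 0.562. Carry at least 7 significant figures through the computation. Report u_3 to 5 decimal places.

u_1 = g(0.562000) = 1.056191
u_2 = g(1.056191) = 0.702191
u_3 = g(0.702191) = 0.973429

0.97343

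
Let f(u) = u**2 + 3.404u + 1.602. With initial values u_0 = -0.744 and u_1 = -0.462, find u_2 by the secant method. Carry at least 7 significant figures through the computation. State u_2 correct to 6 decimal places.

f(u_0) = -0.377040, f(u_1) = 0.242796
u_2 = -0.462000 - (0.242796)·(-0.462000 - -0.744000)/(0.242796 - (-0.377040)) = -0.572462; f(u_2) = -0.018948

-0.572462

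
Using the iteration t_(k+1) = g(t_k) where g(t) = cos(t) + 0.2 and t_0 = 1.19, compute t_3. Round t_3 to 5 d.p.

0.70535

t_1 = g(1.190000) = 0.571660
t_2 = g(0.571660) = 1.041004
t_3 = g(1.041004) = 0.705354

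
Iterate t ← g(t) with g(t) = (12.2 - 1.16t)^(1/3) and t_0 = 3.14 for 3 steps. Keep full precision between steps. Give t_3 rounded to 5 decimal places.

t_1 = g(3.140000) = 2.045427
t_2 = g(2.045427) = 2.141961
t_3 = g(2.141961) = 2.133794

2.13379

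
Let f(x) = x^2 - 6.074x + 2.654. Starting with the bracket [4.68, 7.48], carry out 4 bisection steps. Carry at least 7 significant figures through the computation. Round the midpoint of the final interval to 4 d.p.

5.6425

f(4.680000) = -3.869920, f(7.480000) = 13.170880 (opposite signs)
step 1: m = 6.080000, f(m) = 2.690480 > 0 → root in [4.680000, 6.080000]
step 2: m = 5.380000, f(m) = -1.079720 < 0 → root in [5.380000, 6.080000]
step 3: m = 5.730000, f(m) = 0.682880 > 0 → root in [5.380000, 5.730000]
step 4: m = 5.555000, f(m) = -0.229045 < 0 → root in [5.555000, 5.730000]
Midpoint of [5.555000, 5.730000] = 5.642500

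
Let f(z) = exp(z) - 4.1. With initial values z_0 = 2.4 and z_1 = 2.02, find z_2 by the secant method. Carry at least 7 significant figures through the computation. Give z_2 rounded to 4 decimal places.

1.6451

f(z_0) = 6.923176, f(z_1) = 3.438325
z_2 = 2.020000 - (3.438325)·(2.020000 - 2.400000)/(3.438325 - (6.923176)) = 1.645073; f(z_2) = 1.081390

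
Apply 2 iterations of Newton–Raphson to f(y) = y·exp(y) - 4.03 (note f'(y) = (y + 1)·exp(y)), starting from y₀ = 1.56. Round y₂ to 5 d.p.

1.21018

Newton update: y ← y − f(y)/f'(y).
y_0 = 1.560000: f = 3.393761, f' = 12.182582 → y_1 = 1.560000 - (3.393761)/(12.182582) = 1.281425
y_1 = 1.281425: f = 0.585397, f' = 8.217167 → y_2 = 1.281425 - (0.585397)/(8.217167) = 1.210184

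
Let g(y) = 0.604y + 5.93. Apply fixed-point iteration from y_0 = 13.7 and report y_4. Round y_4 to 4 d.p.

y_1 = g(13.700000) = 14.204800
y_2 = g(14.204800) = 14.509699
y_3 = g(14.509699) = 14.693858
y_4 = g(14.693858) = 14.805090

14.8051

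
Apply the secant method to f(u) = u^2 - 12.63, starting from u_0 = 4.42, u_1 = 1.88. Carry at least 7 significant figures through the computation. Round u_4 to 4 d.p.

3.5514

f(u_0) = 6.906400, f(u_1) = -9.095600
u_2 = 1.880000 - (-9.095600)·(1.880000 - 4.420000)/(-9.095600 - (6.906400)) = 3.323746; f(u_2) = -1.582712
u_3 = 3.323746 - (-1.582712)·(3.323746 - 1.880000)/(-1.582712 - (-9.095600)) = 3.627895; f(u_3) = 0.531620
u_4 = 3.627895 - (0.531620)·(3.627895 - 3.323746)/(0.531620 - (-1.582712)) = 3.551421; f(u_4) = -0.017411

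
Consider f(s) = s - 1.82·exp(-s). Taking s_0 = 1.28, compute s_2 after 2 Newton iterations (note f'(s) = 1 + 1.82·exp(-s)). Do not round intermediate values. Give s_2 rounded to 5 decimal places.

0.80937

Newton update: s ← s − f(s)/f'(s).
s_0 = 1.280000: f = 0.773972, f' = 1.506028 → s_1 = 1.280000 - (0.773972)/(1.506028) = 0.766084
s_1 = 0.766084: f = -0.079907, f' = 1.845990 → s_2 = 0.766084 - (-0.079907)/(1.845990) = 0.809370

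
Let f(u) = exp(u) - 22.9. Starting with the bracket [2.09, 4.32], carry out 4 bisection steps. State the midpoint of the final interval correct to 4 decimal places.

3.1353

f(2.090000) = -14.815085, f(4.320000) = 52.288628 (opposite signs)
step 1: m = 3.205000, f(m) = 1.755500 > 0 → root in [2.090000, 3.205000]
step 2: m = 2.647500, f(m) = -8.781302 < 0 → root in [2.647500, 3.205000]
step 3: m = 2.926250, f(m) = -4.242467 < 0 → root in [2.926250, 3.205000]
step 4: m = 3.065625, f(m) = -1.452137 < 0 → root in [3.065625, 3.205000]
Midpoint of [3.065625, 3.205000] = 3.135312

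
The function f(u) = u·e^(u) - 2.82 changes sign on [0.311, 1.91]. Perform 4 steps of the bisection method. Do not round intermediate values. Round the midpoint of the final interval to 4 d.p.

1.0605

f(0.311000) = -2.395551, f(1.910000) = 10.078400 (opposite signs)
step 1: m = 1.110500, f(m) = 0.551340 > 0 → root in [0.311000, 1.110500]
step 2: m = 0.710750, f(m) = -1.373256 < 0 → root in [0.710750, 1.110500]
step 3: m = 0.910625, f(m) = -0.556299 < 0 → root in [0.910625, 1.110500]
step 4: m = 1.010563, f(m) = -0.043837 < 0 → root in [1.010563, 1.110500]
Midpoint of [1.010563, 1.110500] = 1.060531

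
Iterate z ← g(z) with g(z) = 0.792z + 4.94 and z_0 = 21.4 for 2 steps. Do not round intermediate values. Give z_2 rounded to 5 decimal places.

22.27593

z_1 = g(21.400000) = 21.888800
z_2 = g(21.888800) = 22.275930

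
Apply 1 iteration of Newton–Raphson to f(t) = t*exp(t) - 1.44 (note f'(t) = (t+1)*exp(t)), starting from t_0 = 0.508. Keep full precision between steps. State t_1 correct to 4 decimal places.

0.7457

t_0 = 0.508000: f = -0.595722, f' = 2.506242 → t_1 = 0.508000 - (-0.595722)/(2.506242) = 0.745695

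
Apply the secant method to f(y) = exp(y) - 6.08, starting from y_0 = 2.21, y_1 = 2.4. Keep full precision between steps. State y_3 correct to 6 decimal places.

Secant update: y_(k+1) = y_k − f(y_k)·(y_k − y_(k-1))/(f(y_k) − f(y_(k-1))).
f(y_0) = 3.035716, f(y_1) = 4.943176
y_2 = 2.400000 - (4.943176)·(2.400000 - 2.210000)/(4.943176 - (3.035716)) = 1.907616; f(y_2) = 0.657006
y_3 = 1.907616 - (0.657006)·(1.907616 - 2.400000)/(0.657006 - (4.943176)) = 1.832140; f(y_3) = 0.167244

1.832140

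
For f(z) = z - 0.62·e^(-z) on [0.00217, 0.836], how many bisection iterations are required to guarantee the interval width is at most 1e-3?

Initial width b − a = 0.836 − 0.00217 = 0.833830.
After n steps the width is (b−a)/2^n; need (b−a)/2^n ≤ 1e-3.
So n ≥ log₂(0.833830/1e-3) = log₂(833.8300) ≈ 9.7036.
Hence n = 10.

10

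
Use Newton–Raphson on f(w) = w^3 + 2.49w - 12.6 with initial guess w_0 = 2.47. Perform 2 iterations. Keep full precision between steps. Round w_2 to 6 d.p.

f'(w) = 3w^2 + 2.49
w_0 = 2.470000: f = 8.619523, f' = 20.792700 → w_1 = 2.470000 - (8.619523)/(20.792700) = 2.055454
w_1 = 2.055454: f = 1.202155, f' = 15.164678 → w_2 = 2.055454 - (1.202155)/(15.164678) = 1.976181

1.976181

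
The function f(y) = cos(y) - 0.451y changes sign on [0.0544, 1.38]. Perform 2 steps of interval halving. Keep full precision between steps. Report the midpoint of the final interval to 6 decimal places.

f(0.054400) = 0.973986, f(1.380000) = -0.432739 (opposite signs)
step 1: m = 0.717200, f(m) = 0.430192 > 0 → root in [0.717200, 1.380000]
step 2: m = 1.048600, f(m) = 0.025866 > 0 → root in [1.048600, 1.380000]
Midpoint of [1.048600, 1.380000] = 1.214300

1.214300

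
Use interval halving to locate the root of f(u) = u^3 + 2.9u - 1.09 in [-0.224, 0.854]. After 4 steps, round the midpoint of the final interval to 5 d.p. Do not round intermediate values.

0.34869

f(-0.224000) = -1.750839, f(0.854000) = 2.009436 (opposite signs)
step 1: m = 0.315000, f(m) = -0.145244 < 0 → root in [0.315000, 0.854000]
step 2: m = 0.584500, f(m) = 0.804739 > 0 → root in [0.315000, 0.584500]
step 3: m = 0.449750, f(m) = 0.305248 > 0 → root in [0.315000, 0.449750]
step 4: m = 0.382375, f(m) = 0.074795 > 0 → root in [0.315000, 0.382375]
Midpoint of [0.315000, 0.382375] = 0.348688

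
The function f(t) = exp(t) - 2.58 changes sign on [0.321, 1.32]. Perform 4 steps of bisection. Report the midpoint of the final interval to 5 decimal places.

0.97659

f(0.321000) = -1.201494, f(1.320000) = 1.163421 (opposite signs)
step 1: m = 0.820500, f(m) = -0.308365 < 0 → root in [0.820500, 1.320000]
step 2: m = 1.070250, f(m) = 0.336108 > 0 → root in [0.820500, 1.070250]
step 3: m = 0.945375, f(m) = -0.006222 < 0 → root in [0.945375, 1.070250]
step 4: m = 1.007812, f(m) = 0.159602 > 0 → root in [0.945375, 1.007812]
Midpoint of [0.945375, 1.007812] = 0.976594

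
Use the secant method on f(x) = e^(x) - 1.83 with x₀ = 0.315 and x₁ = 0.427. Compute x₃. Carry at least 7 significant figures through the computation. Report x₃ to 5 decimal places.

0.60179

f(x_0) = -0.459741, f(x_1) = -0.297347
x_2 = 0.427000 - (-0.297347)·(0.427000 - 0.315000)/(-0.297347 - (-0.459741)) = 0.632076; f(x_2) = 0.051512
x_3 = 0.632076 - (0.051512)·(0.632076 - 0.427000)/(0.051512 - (-0.297347)) = 0.601795; f(x_3) = -0.004608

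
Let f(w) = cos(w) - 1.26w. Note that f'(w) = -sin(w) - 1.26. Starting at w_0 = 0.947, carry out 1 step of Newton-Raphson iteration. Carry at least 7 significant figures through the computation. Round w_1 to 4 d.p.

0.6530

w_0 = 0.947000: f = -0.609099, f' = -2.071667 → w_1 = 0.947000 - (-0.609099)/(-2.071667) = 0.652986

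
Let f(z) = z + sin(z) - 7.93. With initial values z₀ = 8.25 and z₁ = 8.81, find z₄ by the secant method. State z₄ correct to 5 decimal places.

f(z_0) = 1.242604, f(z_1) = 1.456777
z_2 = 8.810000 - (1.456777)·(8.810000 - 8.250000)/(1.456777 - (1.242604)) = 5.000951; f(z_2) = -3.887703
z_3 = 5.000951 - (-3.887703)·(5.000951 - 8.810000)/(-3.887703 - (1.456777)) = 7.771745; f(z_3) = 0.838365
z_4 = 7.771745 - (0.838365)·(7.771745 - 5.000951)/(0.838365 - (-3.887703)) = 7.280229; f(z_4) = 0.190099

7.28023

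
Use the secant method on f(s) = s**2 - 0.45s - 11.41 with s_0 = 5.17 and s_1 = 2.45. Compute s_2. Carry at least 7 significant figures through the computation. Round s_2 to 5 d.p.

3.35795

f(s_0) = 12.992400, f(s_1) = -6.510000
s_2 = 2.450000 - (-6.510000)·(2.450000 - 5.170000)/(-6.510000 - (12.992400)) = 3.357950; f(s_2) = -1.645251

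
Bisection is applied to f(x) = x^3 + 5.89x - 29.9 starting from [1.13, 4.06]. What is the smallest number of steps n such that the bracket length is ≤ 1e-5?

Initial width b − a = 4.06 − 1.13 = 2.930000.
After n steps the width is (b−a)/2^n; need (b−a)/2^n ≤ 1e-5.
So n ≥ log₂(2.930000/1e-5) = log₂(293000.0000) ≈ 18.1605.
Hence n = 19.

19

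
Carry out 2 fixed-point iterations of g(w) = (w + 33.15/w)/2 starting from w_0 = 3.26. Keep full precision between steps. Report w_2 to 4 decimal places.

w_1 = g(3.260000) = 6.714356
w_2 = g(6.714356) = 5.825769

5.8258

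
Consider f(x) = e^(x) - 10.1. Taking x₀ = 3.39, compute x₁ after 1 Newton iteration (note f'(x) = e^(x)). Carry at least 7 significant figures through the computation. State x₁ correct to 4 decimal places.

2.7305

Newton update: x ← x − f(x)/f'(x).
x_0 = 3.390000: f = 19.565952, f' = 29.665952 → x_1 = 3.390000 - (19.565952)/(29.665952) = 2.730458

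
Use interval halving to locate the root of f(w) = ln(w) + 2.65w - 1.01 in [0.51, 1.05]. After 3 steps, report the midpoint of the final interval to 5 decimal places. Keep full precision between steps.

f(0.510000) = -0.331845, f(1.050000) = 1.821290 (opposite signs)
step 1: m = 0.780000, f(m) = 0.808539 > 0 → root in [0.510000, 0.780000]
step 2: m = 0.645000, f(m) = 0.260745 > 0 → root in [0.510000, 0.645000]
step 3: m = 0.577500, f(m) = -0.028672 < 0 → root in [0.577500, 0.645000]
Midpoint of [0.577500, 0.645000] = 0.611250

0.61125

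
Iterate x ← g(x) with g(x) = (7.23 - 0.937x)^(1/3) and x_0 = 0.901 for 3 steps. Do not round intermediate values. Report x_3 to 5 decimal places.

x_1 = g(0.901000) = 1.855258
x_2 = g(1.855258) = 1.764278
x_3 = g(1.764278) = 1.773360

1.77336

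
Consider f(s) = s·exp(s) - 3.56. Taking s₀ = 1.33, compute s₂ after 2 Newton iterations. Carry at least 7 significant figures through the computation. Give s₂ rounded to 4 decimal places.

f'(s) = (s + 1)·exp(s)
s_0 = 1.330000: f = 1.468788, f' = 8.809831 → s_1 = 1.330000 - (1.468788)/(8.809831) = 1.163279
s_1 = 1.163279: f = 0.162967, f' = 6.923376 → s_2 = 1.163279 - (0.162967)/(6.923376) = 1.139740

1.1397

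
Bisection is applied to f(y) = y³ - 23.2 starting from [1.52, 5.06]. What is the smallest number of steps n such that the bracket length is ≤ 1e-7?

26

Initial width b − a = 5.06 − 1.52 = 3.540000.
After n steps the width is (b−a)/2^n; need (b−a)/2^n ≤ 1e-7.
So n ≥ log₂(3.540000/1e-7) = log₂(35400000.0000) ≈ 25.0772.
Hence n = 26.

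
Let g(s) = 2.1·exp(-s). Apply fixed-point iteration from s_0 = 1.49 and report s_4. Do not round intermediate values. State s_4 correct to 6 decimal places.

s_1 = g(1.490000) = 0.473283
s_2 = g(0.473283) = 1.308203
s_3 = g(1.308203) = 0.567641
s_4 = g(0.567641) = 1.190408

1.190408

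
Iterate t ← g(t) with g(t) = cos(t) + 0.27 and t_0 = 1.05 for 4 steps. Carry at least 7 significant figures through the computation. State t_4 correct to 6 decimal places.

0.952934

t_1 = g(1.050000) = 0.767571
t_2 = g(0.767571) = 0.989599
t_3 = g(0.989599) = 0.819025
t_4 = g(0.819025) = 0.952934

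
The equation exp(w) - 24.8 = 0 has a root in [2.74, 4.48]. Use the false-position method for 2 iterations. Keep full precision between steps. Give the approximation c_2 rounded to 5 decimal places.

3.08277

False-position update: c = (a·f(b) − b·f(a))/(f(b) − f(a)); replace the endpoint whose sign matches f(c).
f(2.740000) = -9.313015, f(4.480000) = 63.434673
step 1: c = 2.962751, f(c) = -5.448860 < 0 → new bracket [2.962751, 4.480000]
step 2: c = 3.082770, f(c) = -2.981254 < 0 → new bracket [3.082770, 4.480000]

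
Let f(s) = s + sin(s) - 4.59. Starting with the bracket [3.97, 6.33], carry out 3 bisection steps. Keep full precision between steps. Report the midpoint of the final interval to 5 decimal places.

5.29750

f(3.970000) = -1.356856, f(6.330000) = 1.786798 (opposite signs)
step 1: m = 5.150000, f(m) = -0.345767 < 0 → root in [5.150000, 6.330000]
step 2: m = 5.740000, f(m) = 0.633135 > 0 → root in [5.150000, 5.740000]
step 3: m = 5.445000, f(m) = 0.111569 > 0 → root in [5.150000, 5.445000]
Midpoint of [5.150000, 5.445000] = 5.297500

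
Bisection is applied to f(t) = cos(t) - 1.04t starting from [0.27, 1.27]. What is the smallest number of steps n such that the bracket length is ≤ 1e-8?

Initial width b − a = 1.27 − 0.27 = 1.000000.
After n steps the width is (b−a)/2^n; need (b−a)/2^n ≤ 1e-8.
So n ≥ log₂(1.000000/1e-8) = log₂(100000000.0000) ≈ 26.5754.
Hence n = 27.

27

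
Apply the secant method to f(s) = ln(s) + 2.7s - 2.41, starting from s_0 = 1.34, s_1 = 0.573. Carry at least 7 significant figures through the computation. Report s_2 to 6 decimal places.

0.945877

f(s_0) = 1.500670, f(s_1) = -1.419770
s_2 = 0.573000 - (-1.419770)·(0.573000 - 1.340000)/(-1.419770 - (1.500670)) = 0.945877; f(s_2) = 0.088223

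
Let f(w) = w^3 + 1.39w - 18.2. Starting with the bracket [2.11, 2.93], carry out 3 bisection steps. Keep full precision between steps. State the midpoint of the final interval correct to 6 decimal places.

f(2.110000) = -5.873169, f(2.930000) = 11.026457 (opposite signs)
step 1: m = 2.520000, f(m) = 1.305808 > 0 → root in [2.110000, 2.520000]
step 2: m = 2.315000, f(m) = -2.575544 < 0 → root in [2.315000, 2.520000]
step 3: m = 2.417500, f(m) = -0.711065 < 0 → root in [2.417500, 2.520000]
Midpoint of [2.417500, 2.520000] = 2.468750

2.468750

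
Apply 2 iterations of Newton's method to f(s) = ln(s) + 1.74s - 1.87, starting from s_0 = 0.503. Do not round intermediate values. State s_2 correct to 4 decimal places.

Newton update: s ← s − f(s)/f'(s).
f'(s) = 1/s + 1.74
s_0 = 0.503000: f = -1.681945, f' = 3.728072 → s_1 = 0.503000 - (-1.681945)/(3.728072) = 0.954157
s_1 = 0.954157: f = -0.256694, f' = 2.788046 → s_2 = 0.954157 - (-0.256694)/(2.788046) = 1.046226

1.0462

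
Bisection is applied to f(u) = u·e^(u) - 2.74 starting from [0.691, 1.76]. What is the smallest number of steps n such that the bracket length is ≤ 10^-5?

Initial width b − a = 1.76 − 0.691 = 1.069000.
After n steps the width is (b−a)/2^n; need (b−a)/2^n ≤ 10^-5.
So n ≥ log₂(1.069000/10^-5) = log₂(106900.0000) ≈ 16.7059.
Hence n = 17.

17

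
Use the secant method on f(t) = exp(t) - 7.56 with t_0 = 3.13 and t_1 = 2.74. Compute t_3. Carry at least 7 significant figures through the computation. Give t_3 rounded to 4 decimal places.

2.1136

f(t_0) = 15.313980, f(t_1) = 7.926985
t_2 = 2.740000 - (7.926985)·(2.740000 - 3.130000)/(7.926985 - (15.313980)) = 2.321491; f(t_2) = 2.630857
t_3 = 2.321491 - (2.630857)·(2.321491 - 2.740000)/(2.630857 - (7.926985)) = 2.113596; f(t_3) = 0.717957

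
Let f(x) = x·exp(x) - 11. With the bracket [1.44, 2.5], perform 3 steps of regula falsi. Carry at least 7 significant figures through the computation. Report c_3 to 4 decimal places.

1.7823

False-position update: c = (a·f(b) − b·f(a))/(f(b) − f(a)); replace the endpoint whose sign matches f(c).
f(1.440000) = -4.922198, f(2.500000) = 19.456235
step 1: c = 1.654022, f(c) = -2.352827 < 0 → new bracket [1.654022, 2.500000]
step 2: c = 1.745289, f(c) = -1.003759 < 0 → new bracket [1.745289, 2.500000]
step 3: c = 1.782315, f(c) = -0.406636 < 0 → new bracket [1.782315, 2.500000]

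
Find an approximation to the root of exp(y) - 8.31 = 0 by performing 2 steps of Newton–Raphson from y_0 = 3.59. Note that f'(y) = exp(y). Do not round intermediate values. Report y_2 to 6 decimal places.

2.314993

Newton update: y ← y − f(y)/f'(y).
y_0 = 3.590000: f = 27.924076, f' = 36.234076 → y_1 = 3.590000 - (27.924076)/(36.234076) = 2.819342
y_1 = 2.819342: f = 8.455817, f' = 16.765817 → y_2 = 2.819342 - (8.455817)/(16.765817) = 2.314993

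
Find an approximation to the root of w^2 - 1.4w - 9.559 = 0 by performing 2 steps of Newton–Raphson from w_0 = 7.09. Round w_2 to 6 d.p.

3.952676

Newton update: w ← w − f(w)/f'(w).
f'(w) = 2w - 1.4
w_0 = 7.090000: f = 30.783100, f' = 12.780000 → w_1 = 7.090000 - (30.783100)/(12.780000) = 4.681307
w_1 = 4.681307: f = 5.801803, f' = 7.962613 → w_2 = 4.681307 - (5.801803)/(7.962613) = 3.952676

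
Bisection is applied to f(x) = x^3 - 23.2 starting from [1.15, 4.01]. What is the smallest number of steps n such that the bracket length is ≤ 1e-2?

9

Initial width b − a = 4.01 − 1.15 = 2.860000.
After n steps the width is (b−a)/2^n; need (b−a)/2^n ≤ 1e-2.
So n ≥ log₂(2.860000/1e-2) = log₂(286.0000) ≈ 8.1599.
Hence n = 9.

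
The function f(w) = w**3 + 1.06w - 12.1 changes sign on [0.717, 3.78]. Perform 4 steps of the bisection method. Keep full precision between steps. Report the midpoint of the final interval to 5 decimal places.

f(0.717000) = -10.971378, f(3.780000) = 45.916952 (opposite signs)
step 1: m = 2.248500, f(m) = 1.651269 > 0 → root in [0.717000, 2.248500]
step 2: m = 1.482750, f(m) = -7.268389 < 0 → root in [1.482750, 2.248500]
step 3: m = 1.865625, f(m) = -3.629024 < 0 → root in [1.865625, 2.248500]
step 4: m = 2.057062, f(m) = -1.215041 < 0 → root in [2.057062, 2.248500]
Midpoint of [2.057062, 2.248500] = 2.152781

2.15278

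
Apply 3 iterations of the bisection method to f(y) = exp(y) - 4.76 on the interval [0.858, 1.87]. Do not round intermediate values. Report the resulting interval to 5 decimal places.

[1.49050, 1.61700]

f(0.858000) = -2.401561, f(1.870000) = 1.728296 (opposite signs)
step 1: m = 1.364000, f(m) = -0.848191 < 0 → root in [1.364000, 1.870000]
step 2: m = 1.617000, f(m) = 0.277954 > 0 → root in [1.364000, 1.617000]
step 3: m = 1.490500, f(m) = -0.320685 < 0 → root in [1.490500, 1.617000]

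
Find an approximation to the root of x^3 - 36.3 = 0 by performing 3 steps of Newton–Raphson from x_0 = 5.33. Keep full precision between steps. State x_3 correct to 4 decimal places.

3.3143

f'(x) = 3x^2
x_0 = 5.330000: f = 115.119437, f' = 85.226700 → x_1 = 5.330000 - (115.119437)/(85.226700) = 3.979256
x_1 = 3.979256: f = 26.709452, f' = 47.503440 → x_2 = 3.979256 - (26.709452)/(47.503440) = 3.416993
x_2 = 3.416993: f = 3.596255, f' = 35.027516 → x_3 = 3.416993 - (3.596255)/(35.027516) = 3.314323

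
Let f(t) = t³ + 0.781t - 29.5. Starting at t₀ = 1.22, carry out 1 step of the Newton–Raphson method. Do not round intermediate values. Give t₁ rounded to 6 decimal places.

f'(t) = 3t² + 0.781
t_0 = 1.220000: f = -26.731332, f' = 5.246200 → t_1 = 1.220000 - (-26.731332)/(5.246200) = 6.315370

6.315370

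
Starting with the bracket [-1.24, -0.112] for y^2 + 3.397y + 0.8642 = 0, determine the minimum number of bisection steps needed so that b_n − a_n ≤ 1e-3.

11

Initial width b − a = -0.112 − -1.24 = 1.128000.
After n steps the width is (b−a)/2^n; need (b−a)/2^n ≤ 1e-3.
So n ≥ log₂(1.128000/1e-3) = log₂(1128.0000) ≈ 10.1396.
Hence n = 11.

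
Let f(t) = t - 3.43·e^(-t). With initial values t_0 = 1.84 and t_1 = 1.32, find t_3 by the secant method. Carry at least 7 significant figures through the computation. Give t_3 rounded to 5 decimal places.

f(t_0) = 1.295256, f(t_1) = 0.403726
t_2 = 1.320000 - (0.403726)·(1.320000 - 1.840000)/(0.403726 - (1.295256)) = 1.084520; f(t_2) = -0.075039
t_3 = 1.084520 - (-0.075039)·(1.084520 - 1.320000)/(-0.075039 - (0.403726)) = 1.121428; f(t_3) = 0.003885

1.12143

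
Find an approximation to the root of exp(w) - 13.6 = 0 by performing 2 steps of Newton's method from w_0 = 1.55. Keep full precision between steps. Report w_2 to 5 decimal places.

Newton update: w ← w − f(w)/f'(w).
f'(w) = exp(w)
w_0 = 1.550000: f = -8.888530, f' = 4.711470 → w_1 = 1.550000 - (-8.888530)/(4.711470) = 3.436572
w_1 = 3.436572: f = 17.480246, f' = 31.080246 → w_2 = 3.436572 - (17.480246)/(31.080246) = 2.874149

2.87415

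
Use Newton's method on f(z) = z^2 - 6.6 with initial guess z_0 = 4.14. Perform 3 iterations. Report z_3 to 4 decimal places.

2.5691

f'(z) = 2z
z_0 = 4.140000: f = 10.539600, f' = 8.280000 → z_1 = 4.140000 - (10.539600)/(8.280000) = 2.867101
z_1 = 2.867101: f = 1.620271, f' = 5.734203 → z_2 = 2.867101 - (1.620271)/(5.734203) = 2.584539
z_2 = 2.584539: f = 0.079842, f' = 5.169078 → z_3 = 2.584539 - (0.079842)/(5.169078) = 2.569093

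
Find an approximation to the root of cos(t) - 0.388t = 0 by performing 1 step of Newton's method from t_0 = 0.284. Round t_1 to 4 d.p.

1.5557

Newton update: t ← t − f(t)/f'(t).
f'(t) = -sin(t) - 0.388
t_0 = 0.284000: f = 0.849750, f' = -0.668198 → t_1 = 0.284000 - (0.849750)/(-0.668198) = 1.555705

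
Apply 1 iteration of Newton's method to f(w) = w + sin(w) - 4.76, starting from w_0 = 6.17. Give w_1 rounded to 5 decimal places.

5.51939

Newton update: w ← w − f(w)/f'(w).
f'(w) = 1 + cos(w)
w_0 = 6.170000: f = 1.297056, f' = 1.993601 → w_1 = 6.170000 - (1.297056)/(1.993601) = 5.519390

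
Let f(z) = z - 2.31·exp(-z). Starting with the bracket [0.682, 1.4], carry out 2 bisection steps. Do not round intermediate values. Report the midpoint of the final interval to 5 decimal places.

f(0.682000) = -0.485947, f(1.400000) = 0.830361 (opposite signs)
step 1: m = 1.041000, f(m) = 0.225336 > 0 → root in [0.682000, 1.041000]
step 2: m = 0.861500, f(m) = -0.114539 < 0 → root in [0.861500, 1.041000]
Midpoint of [0.861500, 1.041000] = 0.951250

0.95125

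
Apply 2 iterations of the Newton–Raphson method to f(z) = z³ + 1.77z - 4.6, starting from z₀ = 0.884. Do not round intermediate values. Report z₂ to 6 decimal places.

f'(z) = 3z² + 1.77
z_0 = 0.884000: f = -2.344513, f' = 4.114368 → z_1 = 0.884000 - (-2.344513)/(4.114368) = 1.453835
z_1 = 1.453835: f = 1.046170, f' = 8.110913 → z_2 = 1.453835 - (1.046170)/(8.110913) = 1.324852

1.324852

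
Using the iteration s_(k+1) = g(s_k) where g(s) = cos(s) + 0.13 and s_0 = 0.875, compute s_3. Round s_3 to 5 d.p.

s_1 = g(0.875000) = 0.770997
s_2 = g(0.770997) = 0.847216
s_3 = g(0.847216) = 0.792072

0.79207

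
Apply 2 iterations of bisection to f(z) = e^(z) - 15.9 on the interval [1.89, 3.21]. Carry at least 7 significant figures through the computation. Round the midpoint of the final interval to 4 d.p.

2.7150

f(1.890000) = -9.280631, f(3.210000) = 8.879086 (opposite signs)
step 1: m = 2.550000, f(m) = -3.092896 < 0 → root in [2.550000, 3.210000]
step 2: m = 2.880000, f(m) = 1.914273 > 0 → root in [2.550000, 2.880000]
Midpoint of [2.550000, 2.880000] = 2.715000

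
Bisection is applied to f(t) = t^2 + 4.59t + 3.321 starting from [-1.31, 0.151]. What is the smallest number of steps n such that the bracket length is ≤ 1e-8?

28

Initial width b − a = 0.151 − -1.31 = 1.461000.
After n steps the width is (b−a)/2^n; need (b−a)/2^n ≤ 1e-8.
So n ≥ log₂(1.461000/1e-8) = log₂(146100000.0000) ≈ 27.1224.
Hence n = 28.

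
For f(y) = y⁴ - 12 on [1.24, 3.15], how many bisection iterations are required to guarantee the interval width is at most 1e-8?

28

Initial width b − a = 3.15 − 1.24 = 1.910000.
After n steps the width is (b−a)/2^n; need (b−a)/2^n ≤ 1e-8.
So n ≥ log₂(1.910000/1e-8) = log₂(191000000.0000) ≈ 27.5090.
Hence n = 28.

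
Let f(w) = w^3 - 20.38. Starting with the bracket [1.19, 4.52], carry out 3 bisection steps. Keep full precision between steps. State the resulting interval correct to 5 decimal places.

f(1.190000) = -18.694841, f(4.520000) = 71.965408 (opposite signs)
step 1: m = 2.855000, f(m) = 2.891176 > 0 → root in [1.190000, 2.855000]
step 2: m = 2.022500, f(m) = -12.106951 < 0 → root in [2.022500, 2.855000]
step 3: m = 2.438750, f(m) = -5.875531 < 0 → root in [2.438750, 2.855000]

[2.43875, 2.85500]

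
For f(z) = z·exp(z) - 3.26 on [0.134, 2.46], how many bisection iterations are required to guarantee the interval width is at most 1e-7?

Initial width b − a = 2.46 − 0.134 = 2.326000.
After n steps the width is (b−a)/2^n; need (b−a)/2^n ≤ 1e-7.
So n ≥ log₂(2.326000/1e-7) = log₂(23260000.0000) ≈ 24.4713.
Hence n = 25.

25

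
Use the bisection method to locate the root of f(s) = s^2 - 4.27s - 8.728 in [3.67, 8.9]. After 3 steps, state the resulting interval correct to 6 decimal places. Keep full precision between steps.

f(3.670000) = -10.930000, f(8.900000) = 32.479000 (opposite signs)
step 1: m = 6.285000, f(m) = 3.936275 > 0 → root in [3.670000, 6.285000]
step 2: m = 4.977500, f(m) = -5.206419 < 0 → root in [4.977500, 6.285000]
step 3: m = 5.631250, f(m) = -1.062461 < 0 → root in [5.631250, 6.285000]

[5.631250, 6.285000]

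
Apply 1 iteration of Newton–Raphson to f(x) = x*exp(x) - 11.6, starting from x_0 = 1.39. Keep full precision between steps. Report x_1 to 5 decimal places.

2.01731

f'(x) = (x+1)*exp(x)
x_0 = 1.390000: f = -6.019358, f' = 9.595492 → x_1 = 1.390000 - (-6.019358)/(9.595492) = 2.017311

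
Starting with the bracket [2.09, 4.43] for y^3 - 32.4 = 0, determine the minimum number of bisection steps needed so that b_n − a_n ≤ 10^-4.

15

Initial width b − a = 4.43 − 2.09 = 2.340000.
After n steps the width is (b−a)/2^n; need (b−a)/2^n ≤ 10^-4.
So n ≥ log₂(2.340000/10^-4) = log₂(23400.0000) ≈ 14.5142.
Hence n = 15.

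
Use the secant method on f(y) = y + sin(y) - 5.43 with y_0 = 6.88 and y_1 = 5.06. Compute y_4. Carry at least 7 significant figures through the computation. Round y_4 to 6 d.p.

f(y_0) = 2.012011, f(y_1) = -1.310189
y_2 = 5.060000 - (-1.310189)·(5.060000 - 6.880000)/(-1.310189 - (2.012011)) = 5.777761; f(y_2) = -0.136418
y_3 = 5.777761 - (-0.136418)·(5.777761 - 5.060000)/(-0.136418 - (-1.310189)) = 5.861180; f(y_3) = 0.021590
y_4 = 5.861180 - (0.021590)·(5.861180 - 5.777761)/(0.021590 - (-0.136418)) = 5.849782; f(y_4) = -0.000180

5.849782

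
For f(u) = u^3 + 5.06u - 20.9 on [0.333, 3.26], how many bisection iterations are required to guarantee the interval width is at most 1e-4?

Initial width b − a = 3.26 − 0.333 = 2.927000.
After n steps the width is (b−a)/2^n; need (b−a)/2^n ≤ 1e-4.
So n ≥ log₂(2.927000/1e-4) = log₂(29270.0000) ≈ 14.8371.
Hence n = 15.

15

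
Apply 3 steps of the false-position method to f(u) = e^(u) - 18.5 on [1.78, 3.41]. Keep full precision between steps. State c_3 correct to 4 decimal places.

2.9019

f(1.780000) = -12.570144, f(3.410000) = 11.765244
step 1: c = 2.621956, f(c) = -4.737378 < 0 → new bracket [2.621956, 3.410000]
step 2: c = 2.848179, f(c) = -1.243677 < 0 → new bracket [2.848179, 3.410000]
step 3: c = 2.901890, f(c) = -0.291477 < 0 → new bracket [2.901890, 3.410000]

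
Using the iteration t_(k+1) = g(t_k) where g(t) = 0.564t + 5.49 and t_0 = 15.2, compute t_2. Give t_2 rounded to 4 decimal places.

13.4214

t_1 = g(15.200000) = 14.062800
t_2 = g(14.062800) = 13.421419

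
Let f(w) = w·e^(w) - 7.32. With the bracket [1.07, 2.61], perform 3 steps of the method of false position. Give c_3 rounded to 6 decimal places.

1.461477

False-position update: c = (a·f(b) − b·f(a))/(f(b) − f(a)); replace the endpoint whose sign matches f(c).
f(1.070000) = -4.200544, f(2.610000) = 28.173523
step 1: c = 1.269815, f(c) = -2.799209 < 0 → new bracket [1.269815, 2.610000]
step 2: c = 1.390937, f(c) = -1.730364 < 0 → new bracket [1.390937, 2.610000]
step 3: c = 1.461477, f(c) = -1.017639 < 0 → new bracket [1.461477, 2.610000]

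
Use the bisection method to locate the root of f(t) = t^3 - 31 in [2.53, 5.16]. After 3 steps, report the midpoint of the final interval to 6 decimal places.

f(2.530000) = -14.805723, f(5.160000) = 106.388096 (opposite signs)
step 1: m = 3.845000, f(m) = 25.844576 > 0 → root in [2.530000, 3.845000]
step 2: m = 3.187500, f(m) = 1.385498 > 0 → root in [2.530000, 3.187500]
step 3: m = 2.858750, f(m) = -7.637004 < 0 → root in [2.858750, 3.187500]
Midpoint of [2.858750, 3.187500] = 3.023125

3.023125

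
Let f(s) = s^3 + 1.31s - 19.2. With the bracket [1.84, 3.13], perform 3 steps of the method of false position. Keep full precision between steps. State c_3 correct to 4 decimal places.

f(1.840000) = -10.560096, f(3.130000) = 15.564597
step 1: c = 2.361442, f(c) = -2.938138 < 0 → new bracket [2.361442, 3.130000]
step 2: c = 2.483485, f(c) = -0.629242 < 0 → new bracket [2.483485, 3.130000]
step 3: c = 2.508607, f(c) = -0.126789 < 0 → new bracket [2.508607, 3.130000]

2.5086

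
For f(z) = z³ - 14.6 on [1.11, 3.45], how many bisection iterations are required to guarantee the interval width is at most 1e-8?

Initial width b − a = 3.45 − 1.11 = 2.340000.
After n steps the width is (b−a)/2^n; need (b−a)/2^n ≤ 1e-8.
So n ≥ log₂(2.340000/1e-8) = log₂(234000000.0000) ≈ 27.8019.
Hence n = 28.

28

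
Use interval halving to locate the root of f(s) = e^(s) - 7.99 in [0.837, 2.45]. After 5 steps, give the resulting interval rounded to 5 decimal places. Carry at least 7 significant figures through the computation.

[2.04675, 2.09716]

f(0.837000) = -5.680572, f(2.450000) = 3.598347 (opposite signs)
step 1: m = 1.643500, f(m) = -2.816756 < 0 → root in [1.643500, 2.450000]
step 2: m = 2.046750, f(m) = -0.247304 < 0 → root in [2.046750, 2.450000]
step 3: m = 2.248375, f(m) = 1.482331 > 0 → root in [2.046750, 2.248375]
step 4: m = 2.147563, f(m) = 0.573958 > 0 → root in [2.046750, 2.147563]
step 5: m = 2.097156, f(m) = 0.152980 > 0 → root in [2.046750, 2.097156]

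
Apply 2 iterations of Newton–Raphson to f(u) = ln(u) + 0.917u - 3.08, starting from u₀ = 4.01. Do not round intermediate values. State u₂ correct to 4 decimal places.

2.4022

Newton update: u ← u − f(u)/f'(u).
f'(u) = 1/u + 0.917
u_0 = 4.010000: f = 1.985961, f' = 1.166377 → u_1 = 4.010000 - (1.985961)/(1.166377) = 2.307324
u_1 = 2.307324: f = -0.128095, f' = 1.350402 → u_2 = 2.307324 - (-0.128095)/(1.350402) = 2.402181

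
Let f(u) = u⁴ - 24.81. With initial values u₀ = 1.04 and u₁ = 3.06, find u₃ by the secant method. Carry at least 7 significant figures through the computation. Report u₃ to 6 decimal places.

f(u_0) = -23.640141, f(u_1) = 62.867005
u_2 = 3.060000 - (62.867005)·(3.060000 - 1.040000)/(62.867005 - (-23.640141)) = 1.592013; f(u_2) = -18.386279
u_3 = 1.592013 - (-18.386279)·(1.592013 - 3.060000)/(-18.386279 - (62.867005)) = 1.924194; f(u_3) = -11.101315

1.924194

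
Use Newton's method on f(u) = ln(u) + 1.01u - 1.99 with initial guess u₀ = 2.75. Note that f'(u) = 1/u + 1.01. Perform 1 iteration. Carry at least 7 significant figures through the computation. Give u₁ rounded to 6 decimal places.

u_0 = 2.750000: f = 1.799101, f' = 1.373636 → u_1 = 2.750000 - (1.799101)/(1.373636) = 1.440264

1.440264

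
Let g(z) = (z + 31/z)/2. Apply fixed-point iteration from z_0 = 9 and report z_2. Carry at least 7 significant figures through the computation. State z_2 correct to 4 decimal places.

5.6022

z_1 = g(9.000000) = 6.222222
z_2 = g(6.222222) = 5.602183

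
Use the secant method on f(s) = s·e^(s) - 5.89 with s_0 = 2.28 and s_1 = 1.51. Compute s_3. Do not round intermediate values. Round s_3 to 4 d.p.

1.4240

Secant update: s_(k+1) = s_k − f(s_k)·(s_k − s_(k-1))/(f(s_k) − f(s_(k-1))).
f(s_0) = 16.400831, f(s_1) = 0.945363
s_2 = 1.510000 - (0.945363)·(1.510000 - 2.280000)/(0.945363 - (16.400831)) = 1.462901; f(s_2) = 0.427498
s_3 = 1.462901 - (0.427498)·(1.462901 - 1.510000)/(0.427498 - (0.945363)) = 1.424022; f(s_3) = 0.025090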